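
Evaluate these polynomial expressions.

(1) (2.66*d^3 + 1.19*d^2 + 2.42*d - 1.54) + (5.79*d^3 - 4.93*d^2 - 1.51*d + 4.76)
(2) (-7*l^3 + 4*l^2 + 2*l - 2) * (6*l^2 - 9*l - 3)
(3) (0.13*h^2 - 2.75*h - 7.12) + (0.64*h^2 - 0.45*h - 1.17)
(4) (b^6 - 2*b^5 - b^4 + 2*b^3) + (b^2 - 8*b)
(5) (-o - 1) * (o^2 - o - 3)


(1) = 8.45*d^3 - 3.74*d^2 + 0.91*d + 3.22
(2) = -42*l^5 + 87*l^4 - 3*l^3 - 42*l^2 + 12*l + 6
(3) = 0.77*h^2 - 3.2*h - 8.29
(4) = b^6 - 2*b^5 - b^4 + 2*b^3 + b^2 - 8*b
(5) = -o^3 + 4*o + 3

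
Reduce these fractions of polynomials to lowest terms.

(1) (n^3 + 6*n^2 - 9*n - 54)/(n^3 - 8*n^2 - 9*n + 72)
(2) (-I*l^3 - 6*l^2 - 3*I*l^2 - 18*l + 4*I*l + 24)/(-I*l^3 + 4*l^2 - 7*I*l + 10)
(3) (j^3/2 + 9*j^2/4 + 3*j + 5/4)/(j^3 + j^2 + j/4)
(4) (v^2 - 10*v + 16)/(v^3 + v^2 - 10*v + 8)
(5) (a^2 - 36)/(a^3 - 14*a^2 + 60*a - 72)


(1) = (n + 6)/(n - 8)
(2) = (l^3 + l^2*(3 - 6*I) + l*(-4 - 18*I) + 24*I)/(l^3 + 4*I*l^2 + 7*l + 10*I)
(3) = (2*j^3 + 9*j^2 + 12*j + 5)/(4*j^3 + 4*j^2 + j)
(4) = (v - 8)/(v^2 + 3*v - 4)
(5) = (a + 6)/(a^2 - 8*a + 12)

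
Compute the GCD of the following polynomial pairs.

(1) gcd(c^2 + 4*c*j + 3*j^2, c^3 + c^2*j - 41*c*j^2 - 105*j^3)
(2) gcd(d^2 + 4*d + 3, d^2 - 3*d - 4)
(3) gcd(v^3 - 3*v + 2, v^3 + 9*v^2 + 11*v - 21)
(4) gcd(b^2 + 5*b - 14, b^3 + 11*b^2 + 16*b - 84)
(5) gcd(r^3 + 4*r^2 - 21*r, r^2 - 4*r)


(1) = c + 3*j
(2) = d + 1
(3) = v - 1
(4) = b^2 + 5*b - 14
(5) = r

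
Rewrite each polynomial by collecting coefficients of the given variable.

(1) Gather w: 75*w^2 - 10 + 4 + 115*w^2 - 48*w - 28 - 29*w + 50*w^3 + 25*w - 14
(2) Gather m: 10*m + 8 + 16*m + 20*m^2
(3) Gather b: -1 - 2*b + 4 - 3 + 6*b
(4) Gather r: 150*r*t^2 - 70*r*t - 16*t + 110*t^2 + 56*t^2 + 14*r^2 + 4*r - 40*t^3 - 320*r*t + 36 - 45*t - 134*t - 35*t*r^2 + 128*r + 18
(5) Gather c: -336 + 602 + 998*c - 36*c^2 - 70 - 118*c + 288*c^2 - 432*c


(1) = 50*w^3 + 190*w^2 - 52*w - 48
(2) = 20*m^2 + 26*m + 8
(3) = 4*b
(4) = r^2*(14 - 35*t) + r*(150*t^2 - 390*t + 132) - 40*t^3 + 166*t^2 - 195*t + 54
(5) = 252*c^2 + 448*c + 196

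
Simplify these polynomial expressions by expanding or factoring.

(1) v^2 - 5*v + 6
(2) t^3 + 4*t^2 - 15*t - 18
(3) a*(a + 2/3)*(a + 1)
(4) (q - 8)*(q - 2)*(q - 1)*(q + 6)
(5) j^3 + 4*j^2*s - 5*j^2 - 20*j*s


(1) = (v - 3)*(v - 2)
(2) = (t - 3)*(t + 1)*(t + 6)
(3) = a^3 + 5*a^2/3 + 2*a/3
(4) = q^4 - 5*q^3 - 40*q^2 + 140*q - 96
(5) = j*(j - 5)*(j + 4*s)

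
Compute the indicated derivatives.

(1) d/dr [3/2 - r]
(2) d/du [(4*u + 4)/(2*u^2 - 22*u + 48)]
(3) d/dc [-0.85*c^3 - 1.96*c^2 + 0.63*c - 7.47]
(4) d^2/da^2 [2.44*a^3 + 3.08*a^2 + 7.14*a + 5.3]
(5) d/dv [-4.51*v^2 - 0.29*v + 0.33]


(1) = -1
(2) = 2*(-u^2 - 2*u + 35)/(u^4 - 22*u^3 + 169*u^2 - 528*u + 576)
(3) = -2.55*c^2 - 3.92*c + 0.63
(4) = 14.64*a + 6.16
(5) = -9.02*v - 0.29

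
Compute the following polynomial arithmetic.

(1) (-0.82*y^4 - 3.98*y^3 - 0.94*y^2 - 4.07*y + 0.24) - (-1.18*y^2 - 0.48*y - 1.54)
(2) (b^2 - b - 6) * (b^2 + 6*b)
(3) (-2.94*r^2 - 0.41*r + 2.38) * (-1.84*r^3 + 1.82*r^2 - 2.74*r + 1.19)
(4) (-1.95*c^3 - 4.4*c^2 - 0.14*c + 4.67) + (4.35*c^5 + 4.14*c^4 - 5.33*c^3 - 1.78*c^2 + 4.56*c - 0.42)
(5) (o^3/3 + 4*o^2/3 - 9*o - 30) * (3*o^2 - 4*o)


(1) = -0.82*y^4 - 3.98*y^3 + 0.24*y^2 - 3.59*y + 1.78
(2) = b^4 + 5*b^3 - 12*b^2 - 36*b
(3) = 5.4096*r^5 - 4.5964*r^4 + 2.9302*r^3 + 1.9564*r^2 - 7.0091*r + 2.8322
(4) = 4.35*c^5 + 4.14*c^4 - 7.28*c^3 - 6.18*c^2 + 4.42*c + 4.25
(5) = o^5 + 8*o^4/3 - 97*o^3/3 - 54*o^2 + 120*o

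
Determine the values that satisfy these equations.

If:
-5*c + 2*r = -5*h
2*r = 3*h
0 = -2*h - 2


Then:
c = -8/5
h = -1
r = -3/2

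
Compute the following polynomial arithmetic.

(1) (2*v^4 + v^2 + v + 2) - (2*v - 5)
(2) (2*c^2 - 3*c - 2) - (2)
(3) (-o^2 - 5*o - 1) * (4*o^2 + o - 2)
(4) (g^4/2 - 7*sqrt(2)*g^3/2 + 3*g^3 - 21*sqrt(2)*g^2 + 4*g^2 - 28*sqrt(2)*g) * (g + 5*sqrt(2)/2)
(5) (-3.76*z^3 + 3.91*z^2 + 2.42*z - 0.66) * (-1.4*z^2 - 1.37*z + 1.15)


(1) = 2*v^4 + v^2 - v + 7
(2) = 2*c^2 - 3*c - 4
(3) = -4*o^4 - 21*o^3 - 7*o^2 + 9*o + 2
(4) = g^5/2 - 9*sqrt(2)*g^4/4 + 3*g^4 - 27*sqrt(2)*g^3/2 - 27*g^3/2 - 105*g^2 - 18*sqrt(2)*g^2 - 140*g
(5) = 5.264*z^5 - 0.3228*z^4 - 13.0687*z^3 + 2.1051*z^2 + 3.6872*z - 0.759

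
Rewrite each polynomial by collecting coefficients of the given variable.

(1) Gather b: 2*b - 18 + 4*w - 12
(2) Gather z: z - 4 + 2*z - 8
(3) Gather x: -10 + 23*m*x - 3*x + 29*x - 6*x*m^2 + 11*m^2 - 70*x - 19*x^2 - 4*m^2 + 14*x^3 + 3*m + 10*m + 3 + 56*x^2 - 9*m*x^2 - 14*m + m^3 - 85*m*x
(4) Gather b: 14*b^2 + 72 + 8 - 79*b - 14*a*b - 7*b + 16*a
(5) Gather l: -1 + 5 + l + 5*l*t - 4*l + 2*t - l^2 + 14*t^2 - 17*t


(1) = 2*b + 4*w - 30
(2) = 3*z - 12
(3) = m^3 + 7*m^2 - m + 14*x^3 + x^2*(37 - 9*m) + x*(-6*m^2 - 62*m - 44) - 7
(4) = 16*a + 14*b^2 + b*(-14*a - 86) + 80
(5) = -l^2 + l*(5*t - 3) + 14*t^2 - 15*t + 4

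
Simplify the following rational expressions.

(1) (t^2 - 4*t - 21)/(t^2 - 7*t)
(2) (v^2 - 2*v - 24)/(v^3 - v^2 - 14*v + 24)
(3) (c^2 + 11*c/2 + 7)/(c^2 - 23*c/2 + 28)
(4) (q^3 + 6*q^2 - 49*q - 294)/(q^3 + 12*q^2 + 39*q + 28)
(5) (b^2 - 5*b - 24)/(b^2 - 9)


(1) = (t + 3)/t
(2) = (v - 6)/(v^2 - 5*v + 6)
(3) = (2*c^2 + 11*c + 14)/(2*c^2 - 23*c + 56)
(4) = (q^2 - q - 42)/(q^2 + 5*q + 4)
(5) = (b - 8)/(b - 3)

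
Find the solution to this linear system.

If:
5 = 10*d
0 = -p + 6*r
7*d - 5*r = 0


Then:
d = 1/2
p = 21/5
r = 7/10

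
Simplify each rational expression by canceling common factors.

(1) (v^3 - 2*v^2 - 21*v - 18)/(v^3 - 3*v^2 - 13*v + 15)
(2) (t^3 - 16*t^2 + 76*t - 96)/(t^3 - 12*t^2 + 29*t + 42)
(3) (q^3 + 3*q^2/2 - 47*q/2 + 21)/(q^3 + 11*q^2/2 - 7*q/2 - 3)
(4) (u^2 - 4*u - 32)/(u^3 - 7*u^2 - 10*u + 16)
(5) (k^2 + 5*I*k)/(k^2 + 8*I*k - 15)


(1) = (v^2 - 5*v - 6)/(v^2 - 6*v + 5)
(2) = (t^2 - 10*t + 16)/(t^2 - 6*t - 7)
(3) = (2*q - 7)/(2*q + 1)
(4) = (u + 4)/(u^2 + u - 2)
(5) = k/(k + 3*I)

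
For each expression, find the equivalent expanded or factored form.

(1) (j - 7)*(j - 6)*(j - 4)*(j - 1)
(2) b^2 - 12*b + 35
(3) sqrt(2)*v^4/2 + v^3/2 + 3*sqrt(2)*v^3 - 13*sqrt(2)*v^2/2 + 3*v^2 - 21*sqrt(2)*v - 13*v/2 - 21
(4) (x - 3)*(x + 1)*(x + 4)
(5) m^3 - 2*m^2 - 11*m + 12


(1) = j^4 - 18*j^3 + 111*j^2 - 262*j + 168
(2) = (b - 7)*(b - 5)
(3) = (v - 3)*(v + 7)*(v + sqrt(2)/2)*(sqrt(2)*v/2 + sqrt(2))
(4) = x^3 + 2*x^2 - 11*x - 12
(5) = (m - 4)*(m - 1)*(m + 3)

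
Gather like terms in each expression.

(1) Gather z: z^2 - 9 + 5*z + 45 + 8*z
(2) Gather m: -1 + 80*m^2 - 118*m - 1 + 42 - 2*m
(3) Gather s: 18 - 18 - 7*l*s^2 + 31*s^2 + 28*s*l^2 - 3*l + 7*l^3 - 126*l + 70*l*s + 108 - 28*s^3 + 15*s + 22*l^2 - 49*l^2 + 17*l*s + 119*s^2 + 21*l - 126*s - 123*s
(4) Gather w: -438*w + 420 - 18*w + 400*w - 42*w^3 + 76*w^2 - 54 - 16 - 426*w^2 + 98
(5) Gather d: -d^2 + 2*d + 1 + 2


(1) = z^2 + 13*z + 36
(2) = 80*m^2 - 120*m + 40
(3) = 7*l^3 - 27*l^2 - 108*l - 28*s^3 + s^2*(150 - 7*l) + s*(28*l^2 + 87*l - 234) + 108
(4) = -42*w^3 - 350*w^2 - 56*w + 448
(5) = -d^2 + 2*d + 3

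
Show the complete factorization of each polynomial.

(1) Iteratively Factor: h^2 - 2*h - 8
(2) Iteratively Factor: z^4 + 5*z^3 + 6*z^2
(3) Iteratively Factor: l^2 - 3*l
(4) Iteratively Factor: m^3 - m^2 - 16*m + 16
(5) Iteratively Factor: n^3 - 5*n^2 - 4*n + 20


(1) = (h + 2)*(h - 4)
(2) = (z)*(z^3 + 5*z^2 + 6*z) = z^2*(z^2 + 5*z + 6) = z^2*(z + 3)*(z + 2)
(3) = (l)*(l - 3)
(4) = (m - 4)*(m^2 + 3*m - 4) = (m - 4)*(m + 4)*(m - 1)
(5) = (n - 5)*(n^2 - 4) = (n - 5)*(n - 2)*(n + 2)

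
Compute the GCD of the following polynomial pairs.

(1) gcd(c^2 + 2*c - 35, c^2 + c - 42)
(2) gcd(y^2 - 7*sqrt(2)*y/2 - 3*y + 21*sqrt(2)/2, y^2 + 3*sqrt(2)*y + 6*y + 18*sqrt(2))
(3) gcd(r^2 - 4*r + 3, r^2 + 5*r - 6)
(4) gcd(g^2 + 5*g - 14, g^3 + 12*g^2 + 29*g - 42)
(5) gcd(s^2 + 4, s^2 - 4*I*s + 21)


(1) = gcd((c - 5)*(c + 7), (c - 6)*(c + 7)) = c + 7
(2) = 1
(3) = gcd((r - 3)*(r - 1), (r - 1)*(r + 6)) = r - 1
(4) = g + 7
(5) = gcd((s - 2*I)*(s + 2*I), (s - 7*I)*(s + 3*I)) = 1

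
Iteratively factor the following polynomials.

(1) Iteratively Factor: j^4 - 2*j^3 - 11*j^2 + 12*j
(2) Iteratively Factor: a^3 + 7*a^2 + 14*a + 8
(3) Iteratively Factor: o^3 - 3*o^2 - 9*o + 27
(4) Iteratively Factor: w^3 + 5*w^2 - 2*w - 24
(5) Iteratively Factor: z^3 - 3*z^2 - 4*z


(1) = (j - 4)*(j^3 + 2*j^2 - 3*j) = (j - 4)*(j + 3)*(j^2 - j) = (j - 4)*(j - 1)*(j + 3)*(j)
(2) = (a + 2)*(a^2 + 5*a + 4) = (a + 1)*(a + 2)*(a + 4)
(3) = (o + 3)*(o^2 - 6*o + 9) = (o - 3)*(o + 3)*(o - 3)
(4) = (w + 4)*(w^2 + w - 6) = (w + 3)*(w + 4)*(w - 2)
(5) = (z - 4)*(z^2 + z) = z*(z - 4)*(z + 1)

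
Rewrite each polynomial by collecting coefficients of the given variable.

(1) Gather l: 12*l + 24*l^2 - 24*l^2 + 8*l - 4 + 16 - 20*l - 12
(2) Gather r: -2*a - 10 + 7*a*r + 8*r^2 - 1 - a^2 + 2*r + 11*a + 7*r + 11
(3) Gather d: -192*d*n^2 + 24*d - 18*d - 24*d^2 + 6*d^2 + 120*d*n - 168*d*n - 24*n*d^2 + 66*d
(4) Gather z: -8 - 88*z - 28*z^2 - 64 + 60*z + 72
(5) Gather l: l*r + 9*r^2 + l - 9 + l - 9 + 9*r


(1) = 0
(2) = -a^2 + 9*a + 8*r^2 + r*(7*a + 9)
(3) = d^2*(-24*n - 18) + d*(-192*n^2 - 48*n + 72)
(4) = -28*z^2 - 28*z
(5) = l*(r + 2) + 9*r^2 + 9*r - 18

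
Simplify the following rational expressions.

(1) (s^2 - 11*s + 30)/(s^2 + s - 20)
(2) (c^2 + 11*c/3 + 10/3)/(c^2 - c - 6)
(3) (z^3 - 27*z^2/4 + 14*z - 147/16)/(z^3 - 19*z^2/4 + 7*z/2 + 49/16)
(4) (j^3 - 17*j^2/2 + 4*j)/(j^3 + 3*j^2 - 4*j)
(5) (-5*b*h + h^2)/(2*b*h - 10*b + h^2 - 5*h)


(1) = (s^2 - 11*s + 30)/(s^2 + s - 20)
(2) = (3*c + 5)/(3*c - 9)
(3) = (2*z - 3)/(2*z + 1)
(4) = (2*j^2 - 17*j + 8)/(2*j^2 + 6*j - 8)
(5) = (-5*b*h + h^2)/(2*b*h - 10*b + h^2 - 5*h)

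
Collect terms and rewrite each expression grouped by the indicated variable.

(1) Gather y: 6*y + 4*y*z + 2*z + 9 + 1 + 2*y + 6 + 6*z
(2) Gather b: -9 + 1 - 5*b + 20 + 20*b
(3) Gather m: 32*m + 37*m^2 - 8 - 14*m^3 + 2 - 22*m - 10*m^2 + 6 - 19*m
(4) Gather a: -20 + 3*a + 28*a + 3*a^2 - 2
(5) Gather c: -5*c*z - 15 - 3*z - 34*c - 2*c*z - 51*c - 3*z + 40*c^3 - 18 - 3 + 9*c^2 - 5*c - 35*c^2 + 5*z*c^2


(1) = y*(4*z + 8) + 8*z + 16
(2) = 15*b + 12
(3) = -14*m^3 + 27*m^2 - 9*m
(4) = 3*a^2 + 31*a - 22
(5) = 40*c^3 + c^2*(5*z - 26) + c*(-7*z - 90) - 6*z - 36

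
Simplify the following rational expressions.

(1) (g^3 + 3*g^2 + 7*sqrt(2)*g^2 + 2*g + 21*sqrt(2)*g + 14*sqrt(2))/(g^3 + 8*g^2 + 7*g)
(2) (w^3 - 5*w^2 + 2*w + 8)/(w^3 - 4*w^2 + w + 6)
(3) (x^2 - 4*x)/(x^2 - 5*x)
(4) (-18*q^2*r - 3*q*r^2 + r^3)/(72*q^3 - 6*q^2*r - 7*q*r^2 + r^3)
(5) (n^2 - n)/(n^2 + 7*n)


(1) = (g^2 + g*(2 + 7*sqrt(2)) + 14*sqrt(2))/(g^2 + 7*g)
(2) = (w - 4)/(w - 3)
(3) = (x - 4)/(x - 5)
(4) = -r/(4*q - r)
(5) = (n - 1)/(n + 7)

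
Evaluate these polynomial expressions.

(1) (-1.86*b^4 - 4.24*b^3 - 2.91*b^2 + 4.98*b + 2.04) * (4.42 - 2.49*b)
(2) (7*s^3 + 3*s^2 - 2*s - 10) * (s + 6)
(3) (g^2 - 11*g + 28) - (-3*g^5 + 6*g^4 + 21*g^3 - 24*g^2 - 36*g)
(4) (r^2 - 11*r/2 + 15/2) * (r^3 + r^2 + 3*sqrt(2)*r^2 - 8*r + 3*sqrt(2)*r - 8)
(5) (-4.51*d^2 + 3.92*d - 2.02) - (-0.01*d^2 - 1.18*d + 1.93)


(1) = 4.6314*b^5 + 2.3364*b^4 - 11.4949*b^3 - 25.2624*b^2 + 16.932*b + 9.0168
(2) = 7*s^4 + 45*s^3 + 16*s^2 - 22*s - 60
(3) = 3*g^5 - 6*g^4 - 21*g^3 + 25*g^2 + 25*g + 28
(4) = r^5 - 9*r^4/2 + 3*sqrt(2)*r^4 - 27*sqrt(2)*r^3/2 - 6*r^3 + 6*sqrt(2)*r^2 + 87*r^2/2 - 16*r + 45*sqrt(2)*r/2 - 60
(5) = -4.5*d^2 + 5.1*d - 3.95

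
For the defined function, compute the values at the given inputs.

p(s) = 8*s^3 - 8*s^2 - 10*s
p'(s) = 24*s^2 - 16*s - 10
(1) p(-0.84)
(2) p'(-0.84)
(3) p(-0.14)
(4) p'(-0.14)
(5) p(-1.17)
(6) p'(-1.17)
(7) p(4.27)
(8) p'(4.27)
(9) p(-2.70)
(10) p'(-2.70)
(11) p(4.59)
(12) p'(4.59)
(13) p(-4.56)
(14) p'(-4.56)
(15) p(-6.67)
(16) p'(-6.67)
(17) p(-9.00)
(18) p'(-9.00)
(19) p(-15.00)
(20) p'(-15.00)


(1) = -1.99
(2) = 20.37
(3) = 1.22
(4) = -7.29
(5) = -12.06
(6) = 41.57
(7) = 434.27
(8) = 359.27
(9) = -188.78
(10) = 208.16
(11) = 559.18
(12) = 422.19
(13) = -879.30
(14) = 562.01
(15) = -2663.14
(16) = 1164.45
(17) = -6390.00
(18) = 2078.00
(19) = -28650.00
(20) = 5630.00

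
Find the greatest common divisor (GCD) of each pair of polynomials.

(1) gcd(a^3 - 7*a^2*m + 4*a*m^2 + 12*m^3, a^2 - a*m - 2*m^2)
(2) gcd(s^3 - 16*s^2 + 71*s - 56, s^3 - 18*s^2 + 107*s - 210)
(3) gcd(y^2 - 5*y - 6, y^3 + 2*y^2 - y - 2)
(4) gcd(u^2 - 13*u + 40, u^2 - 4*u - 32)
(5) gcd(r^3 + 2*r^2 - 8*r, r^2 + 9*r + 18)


(1) = a^2 - a*m - 2*m^2
(2) = s - 7
(3) = y + 1
(4) = gcd((u - 8)*(u - 5), (u - 8)*(u + 4)) = u - 8
(5) = gcd(r*(r - 2)*(r + 4), (r + 3)*(r + 6)) = 1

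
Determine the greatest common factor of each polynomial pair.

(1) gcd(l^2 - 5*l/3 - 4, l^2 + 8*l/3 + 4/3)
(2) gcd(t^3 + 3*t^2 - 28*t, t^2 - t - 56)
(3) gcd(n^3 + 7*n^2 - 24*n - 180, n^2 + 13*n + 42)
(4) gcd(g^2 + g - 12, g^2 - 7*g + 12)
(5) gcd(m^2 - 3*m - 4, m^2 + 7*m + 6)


(1) = 1
(2) = gcd(t*(t - 4)*(t + 7), (t - 8)*(t + 7)) = t + 7
(3) = n + 6
(4) = g - 3
(5) = gcd((m - 4)*(m + 1), (m + 1)*(m + 6)) = m + 1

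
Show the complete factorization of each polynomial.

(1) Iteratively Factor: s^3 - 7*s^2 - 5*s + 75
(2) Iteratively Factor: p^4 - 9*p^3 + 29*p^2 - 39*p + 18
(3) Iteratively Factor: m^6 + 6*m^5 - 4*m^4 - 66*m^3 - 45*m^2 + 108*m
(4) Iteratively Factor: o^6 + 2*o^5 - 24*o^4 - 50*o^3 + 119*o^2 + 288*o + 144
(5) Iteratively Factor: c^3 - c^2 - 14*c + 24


(1) = (s - 5)*(s^2 - 2*s - 15) = (s - 5)*(s + 3)*(s - 5)
(2) = (p - 3)*(p^3 - 6*p^2 + 11*p - 6) = (p - 3)^2*(p^2 - 3*p + 2) = (p - 3)^2*(p - 1)*(p - 2)
(3) = (m - 1)*(m^5 + 7*m^4 + 3*m^3 - 63*m^2 - 108*m) = (m - 1)*(m + 3)*(m^4 + 4*m^3 - 9*m^2 - 36*m) = m*(m - 1)*(m + 3)*(m^3 + 4*m^2 - 9*m - 36) = m*(m - 1)*(m + 3)^2*(m^2 + m - 12) = m*(m - 3)*(m - 1)*(m + 3)^2*(m + 4)
(4) = (o + 1)*(o^5 + o^4 - 25*o^3 - 25*o^2 + 144*o + 144) = (o + 1)*(o + 3)*(o^4 - 2*o^3 - 19*o^2 + 32*o + 48) = (o + 1)^2*(o + 3)*(o^3 - 3*o^2 - 16*o + 48) = (o - 3)*(o + 1)^2*(o + 3)*(o^2 - 16) = (o - 4)*(o - 3)*(o + 1)^2*(o + 3)*(o + 4)
(5) = (c - 3)*(c^2 + 2*c - 8) = (c - 3)*(c - 2)*(c + 4)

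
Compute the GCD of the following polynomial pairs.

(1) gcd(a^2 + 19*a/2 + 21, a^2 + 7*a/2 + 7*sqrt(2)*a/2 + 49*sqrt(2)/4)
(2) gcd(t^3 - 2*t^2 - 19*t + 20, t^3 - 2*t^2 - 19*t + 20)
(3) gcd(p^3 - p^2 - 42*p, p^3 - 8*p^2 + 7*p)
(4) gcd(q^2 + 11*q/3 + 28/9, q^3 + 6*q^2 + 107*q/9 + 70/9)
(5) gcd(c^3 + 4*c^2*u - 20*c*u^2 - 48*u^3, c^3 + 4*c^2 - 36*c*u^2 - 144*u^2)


(1) = gcd((a + 7/2)*(a + 6), (a + 7/2)*(a + 7*sqrt(2)/2)) = a + 7/2
(2) = gcd((t - 5)*(t - 1)*(t + 4), (t - 5)*(t - 1)*(t + 4)) = t^3 - 2*t^2 - 19*t + 20
(3) = gcd(p*(p - 7)*(p + 6), p*(p - 7)*(p - 1)) = p^2 - 7*p
(4) = q + 7/3
(5) = c + 6*u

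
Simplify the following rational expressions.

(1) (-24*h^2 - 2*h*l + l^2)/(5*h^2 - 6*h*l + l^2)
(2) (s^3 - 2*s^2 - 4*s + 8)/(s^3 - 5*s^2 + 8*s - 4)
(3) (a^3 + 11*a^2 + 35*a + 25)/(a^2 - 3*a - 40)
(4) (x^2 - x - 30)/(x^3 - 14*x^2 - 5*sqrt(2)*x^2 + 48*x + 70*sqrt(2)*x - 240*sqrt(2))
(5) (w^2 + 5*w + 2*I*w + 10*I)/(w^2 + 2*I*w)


(1) = (-24*h^2 - 2*h*l + l^2)/(5*h^2 - 6*h*l + l^2)
(2) = (s + 2)/(s - 1)
(3) = (a^2 + 6*a + 5)/(a - 8)
(4) = (x + 5)/(x^2 + x*(-8 - 5*sqrt(2)) + 40*sqrt(2))
(5) = (w + 5)/w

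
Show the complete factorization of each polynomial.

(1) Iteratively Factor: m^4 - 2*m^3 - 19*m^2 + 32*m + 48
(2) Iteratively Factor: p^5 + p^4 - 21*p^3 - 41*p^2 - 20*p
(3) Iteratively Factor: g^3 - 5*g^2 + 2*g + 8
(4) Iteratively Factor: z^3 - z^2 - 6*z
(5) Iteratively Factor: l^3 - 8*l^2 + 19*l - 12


(1) = (m + 1)*(m^3 - 3*m^2 - 16*m + 48) = (m + 1)*(m + 4)*(m^2 - 7*m + 12) = (m - 4)*(m + 1)*(m + 4)*(m - 3)
(2) = (p + 1)*(p^4 - 21*p^2 - 20*p) = (p + 1)*(p + 4)*(p^3 - 4*p^2 - 5*p) = (p + 1)^2*(p + 4)*(p^2 - 5*p) = p*(p + 1)^2*(p + 4)*(p - 5)
(3) = (g + 1)*(g^2 - 6*g + 8) = (g - 2)*(g + 1)*(g - 4)
(4) = (z + 2)*(z^2 - 3*z) = (z - 3)*(z + 2)*(z)
(5) = (l - 1)*(l^2 - 7*l + 12) = (l - 4)*(l - 1)*(l - 3)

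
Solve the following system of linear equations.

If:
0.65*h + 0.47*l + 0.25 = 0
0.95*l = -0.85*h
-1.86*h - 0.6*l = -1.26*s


Then:
h = -1.09
l = 0.97
s = -1.14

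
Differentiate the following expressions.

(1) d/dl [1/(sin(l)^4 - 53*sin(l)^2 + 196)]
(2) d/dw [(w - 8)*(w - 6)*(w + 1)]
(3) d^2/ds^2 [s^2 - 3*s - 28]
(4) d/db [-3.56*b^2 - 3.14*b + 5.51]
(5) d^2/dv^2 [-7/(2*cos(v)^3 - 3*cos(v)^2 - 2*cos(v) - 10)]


(1) = 2*(cos(2*l) + 52)*sin(l)*cos(l)/(sin(l)^4 - 53*sin(l)^2 + 196)^2
(2) = 3*w^2 - 26*w + 34
(3) = 2
(4) = -7.12*b - 3.14
(5) = 14*((2*sin(v)^2*cos(v) - 3*sin(v)^2 + 13)*(cos(v) + 12*cos(2*v) - 9*cos(3*v))/4 + 4*(-3*cos(v)^2 + 3*cos(v) + 1)^2*sin(v)^2)/(2*sin(v)^2*cos(v) - 3*sin(v)^2 + 13)^3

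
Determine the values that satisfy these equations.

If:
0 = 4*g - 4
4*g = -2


Then:
No Solution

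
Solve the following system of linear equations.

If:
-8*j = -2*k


Then:
j = k/4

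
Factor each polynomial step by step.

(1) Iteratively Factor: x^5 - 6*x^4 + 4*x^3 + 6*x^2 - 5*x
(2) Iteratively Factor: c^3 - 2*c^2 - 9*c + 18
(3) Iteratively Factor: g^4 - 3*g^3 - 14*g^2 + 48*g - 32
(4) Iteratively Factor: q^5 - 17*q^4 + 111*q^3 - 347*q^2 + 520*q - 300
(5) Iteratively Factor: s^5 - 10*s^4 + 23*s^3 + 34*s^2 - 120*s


(1) = (x + 1)*(x^4 - 7*x^3 + 11*x^2 - 5*x) = (x - 1)*(x + 1)*(x^3 - 6*x^2 + 5*x) = (x - 5)*(x - 1)*(x + 1)*(x^2 - x) = (x - 5)*(x - 1)^2*(x + 1)*(x)
(2) = (c - 2)*(c^2 - 9) = (c - 2)*(c + 3)*(c - 3)
(3) = (g - 1)*(g^3 - 2*g^2 - 16*g + 32) = (g - 2)*(g - 1)*(g^2 - 16) = (g - 4)*(g - 2)*(g - 1)*(g + 4)
(4) = (q - 5)*(q^4 - 12*q^3 + 51*q^2 - 92*q + 60) = (q - 5)^2*(q^3 - 7*q^2 + 16*q - 12) = (q - 5)^2*(q - 2)*(q^2 - 5*q + 6) = (q - 5)^2*(q - 2)^2*(q - 3)
(5) = (s - 4)*(s^4 - 6*s^3 - s^2 + 30*s) = (s - 5)*(s - 4)*(s^3 - s^2 - 6*s) = s*(s - 5)*(s - 4)*(s^2 - s - 6) = s*(s - 5)*(s - 4)*(s + 2)*(s - 3)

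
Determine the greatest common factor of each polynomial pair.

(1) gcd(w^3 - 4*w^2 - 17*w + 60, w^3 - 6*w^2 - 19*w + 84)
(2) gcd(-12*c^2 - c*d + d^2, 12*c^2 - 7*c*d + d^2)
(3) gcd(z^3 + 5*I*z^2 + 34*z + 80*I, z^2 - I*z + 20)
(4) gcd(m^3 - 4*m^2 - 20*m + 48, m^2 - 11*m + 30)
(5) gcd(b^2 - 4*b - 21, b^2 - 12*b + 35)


(1) = w^2 + w - 12
(2) = 4*c - d
(3) = gcd((z - 5*I)*(z + 2*I)*(z + 8*I), (z - 5*I)*(z + 4*I)) = z - 5*I
(4) = gcd((m - 6)*(m - 2)*(m + 4), (m - 6)*(m - 5)) = m - 6
(5) = gcd((b - 7)*(b + 3), (b - 7)*(b - 5)) = b - 7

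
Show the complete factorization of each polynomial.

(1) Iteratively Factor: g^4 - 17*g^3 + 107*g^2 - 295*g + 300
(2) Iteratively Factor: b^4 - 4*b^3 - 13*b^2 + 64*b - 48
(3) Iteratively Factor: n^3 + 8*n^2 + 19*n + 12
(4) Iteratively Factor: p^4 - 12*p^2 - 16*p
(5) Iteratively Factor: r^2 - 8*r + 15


(1) = (g - 4)*(g^3 - 13*g^2 + 55*g - 75) = (g - 5)*(g - 4)*(g^2 - 8*g + 15) = (g - 5)^2*(g - 4)*(g - 3)
(2) = (b - 1)*(b^3 - 3*b^2 - 16*b + 48) = (b - 3)*(b - 1)*(b^2 - 16) = (b - 4)*(b - 3)*(b - 1)*(b + 4)
(3) = (n + 1)*(n^2 + 7*n + 12) = (n + 1)*(n + 4)*(n + 3)
(4) = (p + 2)*(p^3 - 2*p^2 - 8*p) = (p + 2)^2*(p^2 - 4*p) = p*(p + 2)^2*(p - 4)
(5) = (r - 5)*(r - 3)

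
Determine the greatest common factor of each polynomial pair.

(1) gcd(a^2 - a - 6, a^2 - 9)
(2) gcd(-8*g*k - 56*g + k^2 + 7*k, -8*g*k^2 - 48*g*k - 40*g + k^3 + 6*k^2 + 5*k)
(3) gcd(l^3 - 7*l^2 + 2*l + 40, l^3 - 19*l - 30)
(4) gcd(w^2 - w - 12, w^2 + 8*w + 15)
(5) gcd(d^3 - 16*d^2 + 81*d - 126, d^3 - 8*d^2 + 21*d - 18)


(1) = a - 3
(2) = 8*g - k
(3) = gcd((l - 5)*(l - 4)*(l + 2), (l - 5)*(l + 2)*(l + 3)) = l^2 - 3*l - 10
(4) = gcd((w - 4)*(w + 3), (w + 3)*(w + 5)) = w + 3
(5) = d - 3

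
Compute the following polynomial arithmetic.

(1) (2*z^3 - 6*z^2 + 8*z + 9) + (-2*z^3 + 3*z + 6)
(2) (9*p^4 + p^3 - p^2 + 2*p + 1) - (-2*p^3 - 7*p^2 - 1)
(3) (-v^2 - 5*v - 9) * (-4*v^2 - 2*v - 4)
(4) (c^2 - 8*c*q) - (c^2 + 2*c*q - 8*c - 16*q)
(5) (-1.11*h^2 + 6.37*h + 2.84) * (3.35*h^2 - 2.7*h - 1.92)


(1) = -6*z^2 + 11*z + 15
(2) = 9*p^4 + 3*p^3 + 6*p^2 + 2*p + 2
(3) = 4*v^4 + 22*v^3 + 50*v^2 + 38*v + 36
(4) = -10*c*q + 8*c + 16*q
(5) = -3.7185*h^4 + 24.3365*h^3 - 5.5538*h^2 - 19.8984*h - 5.4528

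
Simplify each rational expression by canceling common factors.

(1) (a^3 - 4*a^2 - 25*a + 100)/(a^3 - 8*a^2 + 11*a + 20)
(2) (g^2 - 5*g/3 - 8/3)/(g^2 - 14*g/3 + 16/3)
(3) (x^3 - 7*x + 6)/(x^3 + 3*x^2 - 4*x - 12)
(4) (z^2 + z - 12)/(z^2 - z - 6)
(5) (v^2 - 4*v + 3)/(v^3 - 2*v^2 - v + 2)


(1) = (a + 5)/(a + 1)
(2) = (g + 1)/(g - 2)
(3) = (x - 1)/(x + 2)
(4) = (z + 4)/(z + 2)
(5) = (v - 3)/(v^2 - v - 2)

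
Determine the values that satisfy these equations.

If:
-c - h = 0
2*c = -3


Then:
c = -3/2
h = 3/2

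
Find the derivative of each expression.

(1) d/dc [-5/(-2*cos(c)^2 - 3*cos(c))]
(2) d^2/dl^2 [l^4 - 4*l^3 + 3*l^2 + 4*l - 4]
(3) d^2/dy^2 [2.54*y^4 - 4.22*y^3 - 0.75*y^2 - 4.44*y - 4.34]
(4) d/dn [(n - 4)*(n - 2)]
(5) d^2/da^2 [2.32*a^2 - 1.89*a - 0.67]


(1) = 5*(4*cos(c) + 3)*sin(c)/((2*cos(c) + 3)^2*cos(c)^2)
(2) = 12*l^2 - 24*l + 6
(3) = 30.48*y^2 - 25.32*y - 1.5
(4) = 2*n - 6
(5) = 4.64000000000000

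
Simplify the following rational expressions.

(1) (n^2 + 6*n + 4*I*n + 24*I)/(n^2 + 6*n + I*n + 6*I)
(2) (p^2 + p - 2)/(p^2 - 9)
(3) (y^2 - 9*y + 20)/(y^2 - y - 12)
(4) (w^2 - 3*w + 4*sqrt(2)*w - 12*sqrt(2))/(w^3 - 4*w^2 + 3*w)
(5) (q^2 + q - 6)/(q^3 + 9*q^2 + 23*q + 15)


(1) = (n + 4*I)/(n + I)
(2) = (p^2 + p - 2)/(p^2 - 9)
(3) = (y - 5)/(y + 3)
(4) = (w + 4*sqrt(2))/(w^2 - w)
(5) = (q - 2)/(q^2 + 6*q + 5)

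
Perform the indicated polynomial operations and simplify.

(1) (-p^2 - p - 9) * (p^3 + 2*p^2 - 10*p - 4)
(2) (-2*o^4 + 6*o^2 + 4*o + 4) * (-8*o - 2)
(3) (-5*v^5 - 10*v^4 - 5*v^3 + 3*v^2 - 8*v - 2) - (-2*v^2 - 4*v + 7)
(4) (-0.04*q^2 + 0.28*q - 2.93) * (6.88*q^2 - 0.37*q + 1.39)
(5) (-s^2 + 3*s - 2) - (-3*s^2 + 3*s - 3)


(1) = -p^5 - 3*p^4 - p^3 - 4*p^2 + 94*p + 36
(2) = 16*o^5 + 4*o^4 - 48*o^3 - 44*o^2 - 40*o - 8
(3) = -5*v^5 - 10*v^4 - 5*v^3 + 5*v^2 - 4*v - 9
(4) = -0.2752*q^4 + 1.9412*q^3 - 20.3176*q^2 + 1.4733*q - 4.0727
(5) = 2*s^2 + 1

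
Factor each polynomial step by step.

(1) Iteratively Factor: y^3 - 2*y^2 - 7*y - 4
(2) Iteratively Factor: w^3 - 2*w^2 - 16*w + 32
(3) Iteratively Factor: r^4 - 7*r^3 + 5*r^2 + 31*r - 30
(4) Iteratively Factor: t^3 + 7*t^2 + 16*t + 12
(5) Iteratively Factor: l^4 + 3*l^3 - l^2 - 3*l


(1) = (y + 1)*(y^2 - 3*y - 4) = (y - 4)*(y + 1)*(y + 1)
(2) = (w + 4)*(w^2 - 6*w + 8) = (w - 4)*(w + 4)*(w - 2)
(3) = (r - 5)*(r^3 - 2*r^2 - 5*r + 6) = (r - 5)*(r + 2)*(r^2 - 4*r + 3) = (r - 5)*(r - 1)*(r + 2)*(r - 3)
(4) = (t + 2)*(t^2 + 5*t + 6) = (t + 2)*(t + 3)*(t + 2)
(5) = (l + 3)*(l^3 - l) = (l - 1)*(l + 3)*(l^2 + l) = l*(l - 1)*(l + 3)*(l + 1)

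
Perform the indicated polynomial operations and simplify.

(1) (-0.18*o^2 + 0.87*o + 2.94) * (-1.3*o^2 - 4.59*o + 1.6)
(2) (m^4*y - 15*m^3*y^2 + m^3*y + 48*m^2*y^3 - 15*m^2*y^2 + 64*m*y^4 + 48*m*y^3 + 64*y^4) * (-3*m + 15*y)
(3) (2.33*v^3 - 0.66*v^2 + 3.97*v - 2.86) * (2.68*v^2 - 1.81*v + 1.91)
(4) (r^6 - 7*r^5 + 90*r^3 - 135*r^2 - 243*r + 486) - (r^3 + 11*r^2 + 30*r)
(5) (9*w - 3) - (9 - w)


(1) = 0.234*o^4 - 0.3048*o^3 - 8.1033*o^2 - 12.1026*o + 4.704
(2) = -3*m^5*y + 60*m^4*y^2 - 3*m^4*y - 369*m^3*y^3 + 60*m^3*y^2 + 528*m^2*y^4 - 369*m^2*y^3 + 960*m*y^5 + 528*m*y^4 + 960*y^5
(3) = 6.2444*v^5 - 5.9861*v^4 + 16.2845*v^3 - 16.1111*v^2 + 12.7593*v - 5.4626
(4) = r^6 - 7*r^5 + 89*r^3 - 146*r^2 - 273*r + 486
(5) = 10*w - 12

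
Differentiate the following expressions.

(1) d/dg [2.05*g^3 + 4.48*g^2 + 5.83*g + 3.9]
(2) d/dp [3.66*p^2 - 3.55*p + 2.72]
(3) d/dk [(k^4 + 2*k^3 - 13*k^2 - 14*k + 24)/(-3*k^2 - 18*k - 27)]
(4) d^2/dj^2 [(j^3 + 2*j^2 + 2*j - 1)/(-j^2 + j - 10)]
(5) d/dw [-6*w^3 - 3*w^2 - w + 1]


(1) = 6.15*g^2 + 8.96*g + 5.83
(2) = 7.32*p - 3.55
(3) = 2*(-k^4 - 7*k^3 - 9*k^2 + 32*k + 45)/(3*(k^3 + 9*k^2 + 27*k + 27))
(4) = 2*(5*j^3 + 93*j^2 - 243*j - 229)/(j^6 - 3*j^5 + 33*j^4 - 61*j^3 + 330*j^2 - 300*j + 1000)
(5) = -18*w^2 - 6*w - 1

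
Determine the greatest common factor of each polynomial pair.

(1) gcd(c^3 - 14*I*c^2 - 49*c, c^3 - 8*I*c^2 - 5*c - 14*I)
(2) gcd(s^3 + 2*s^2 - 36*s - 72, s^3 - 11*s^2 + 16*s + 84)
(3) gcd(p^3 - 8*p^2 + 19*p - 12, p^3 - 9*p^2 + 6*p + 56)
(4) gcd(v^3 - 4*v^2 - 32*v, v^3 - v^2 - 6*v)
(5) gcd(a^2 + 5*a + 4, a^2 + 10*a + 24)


(1) = c - 7*I
(2) = gcd((s - 6)*(s + 2)*(s + 6), (s - 7)*(s - 6)*(s + 2)) = s^2 - 4*s - 12
(3) = gcd((p - 4)*(p - 3)*(p - 1), (p - 7)*(p - 4)*(p + 2)) = p - 4
(4) = v
(5) = a + 4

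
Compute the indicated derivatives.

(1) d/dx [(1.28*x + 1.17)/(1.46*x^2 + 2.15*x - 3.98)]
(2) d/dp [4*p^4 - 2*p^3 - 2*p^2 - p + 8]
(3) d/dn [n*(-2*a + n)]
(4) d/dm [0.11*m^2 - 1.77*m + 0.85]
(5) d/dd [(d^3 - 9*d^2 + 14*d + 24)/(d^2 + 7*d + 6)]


(1) = (1.8688*x^2 + 2.752*x - (1.28*x + 1.17)*(2.92*x + 2.15) - 5.0944)/(1.46*x^2 + 2.15*x - 3.98)^2
(2) = 16*p^3 - 6*p^2 - 4*p - 1
(3) = -2*a + 2*n
(4) = 0.22*m - 1.77
(5) = (d^2 + 12*d - 84)/(d^2 + 12*d + 36)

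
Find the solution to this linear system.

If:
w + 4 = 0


Then:
w = -4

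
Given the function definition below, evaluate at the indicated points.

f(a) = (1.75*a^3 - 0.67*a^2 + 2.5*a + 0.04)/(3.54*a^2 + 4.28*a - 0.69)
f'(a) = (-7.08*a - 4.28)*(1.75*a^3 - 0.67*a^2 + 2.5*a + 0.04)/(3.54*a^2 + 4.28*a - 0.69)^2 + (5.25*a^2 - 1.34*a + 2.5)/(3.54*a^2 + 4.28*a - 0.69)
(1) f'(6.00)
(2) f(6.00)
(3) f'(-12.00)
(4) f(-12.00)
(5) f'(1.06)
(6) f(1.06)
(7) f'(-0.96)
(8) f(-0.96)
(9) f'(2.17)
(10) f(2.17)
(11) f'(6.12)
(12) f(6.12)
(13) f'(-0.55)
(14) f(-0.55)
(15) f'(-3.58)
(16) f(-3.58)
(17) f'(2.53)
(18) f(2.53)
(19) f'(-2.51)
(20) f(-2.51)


(1) = 0.46
(2) = 2.42
(3) = 0.48
(4) = -6.88
(5) = 0.12
(6) = 0.51
(7) = -10.44
(8) = 2.95
(9) = 0.34
(10) = 0.80
(11) = 0.46
(12) = 2.48
(13) = -2.26
(14) = 0.93
(15) = 0.15
(16) = -3.33
(17) = 0.37
(18) = 0.93
(19) = -0.77
(20) = -3.51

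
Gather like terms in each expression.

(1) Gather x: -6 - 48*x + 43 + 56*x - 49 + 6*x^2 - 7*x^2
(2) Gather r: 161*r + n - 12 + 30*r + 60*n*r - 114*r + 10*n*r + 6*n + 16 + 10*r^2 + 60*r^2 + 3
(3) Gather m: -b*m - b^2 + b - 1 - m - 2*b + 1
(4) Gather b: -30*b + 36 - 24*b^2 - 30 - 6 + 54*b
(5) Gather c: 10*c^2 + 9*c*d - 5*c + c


(1) = -x^2 + 8*x - 12
(2) = 7*n + 70*r^2 + r*(70*n + 77) + 7
(3) = -b^2 - b + m*(-b - 1)
(4) = -24*b^2 + 24*b
(5) = 10*c^2 + c*(9*d - 4)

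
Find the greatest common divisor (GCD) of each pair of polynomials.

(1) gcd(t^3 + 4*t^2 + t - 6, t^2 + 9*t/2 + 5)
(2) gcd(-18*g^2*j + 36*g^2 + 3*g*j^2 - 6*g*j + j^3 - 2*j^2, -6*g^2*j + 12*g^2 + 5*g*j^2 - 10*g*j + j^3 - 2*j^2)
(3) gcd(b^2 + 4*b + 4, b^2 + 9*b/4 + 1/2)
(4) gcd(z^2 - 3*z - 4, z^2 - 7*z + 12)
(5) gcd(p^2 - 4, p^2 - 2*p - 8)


(1) = t + 2
(2) = gcd((-3*g + j)*(6*g + j)*(j - 2), (-g + j)*(6*g + j)*(j - 2)) = 6*g*j - 12*g + j^2 - 2*j
(3) = b + 2
(4) = z - 4
(5) = gcd((p - 2)*(p + 2), (p - 4)*(p + 2)) = p + 2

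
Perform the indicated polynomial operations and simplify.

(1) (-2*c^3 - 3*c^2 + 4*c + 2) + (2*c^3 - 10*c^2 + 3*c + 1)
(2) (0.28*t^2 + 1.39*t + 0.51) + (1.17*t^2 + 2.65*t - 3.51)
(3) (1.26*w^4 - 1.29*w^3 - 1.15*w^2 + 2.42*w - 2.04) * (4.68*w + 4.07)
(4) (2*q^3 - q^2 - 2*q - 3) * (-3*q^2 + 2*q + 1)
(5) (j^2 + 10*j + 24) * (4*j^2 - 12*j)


(1) = -13*c^2 + 7*c + 3
(2) = 1.45*t^2 + 4.04*t - 3.0
(3) = 5.8968*w^5 - 0.909*w^4 - 10.6323*w^3 + 6.6451*w^2 + 0.3022*w - 8.3028
(4) = -6*q^5 + 7*q^4 + 6*q^3 + 4*q^2 - 8*q - 3
(5) = 4*j^4 + 28*j^3 - 24*j^2 - 288*j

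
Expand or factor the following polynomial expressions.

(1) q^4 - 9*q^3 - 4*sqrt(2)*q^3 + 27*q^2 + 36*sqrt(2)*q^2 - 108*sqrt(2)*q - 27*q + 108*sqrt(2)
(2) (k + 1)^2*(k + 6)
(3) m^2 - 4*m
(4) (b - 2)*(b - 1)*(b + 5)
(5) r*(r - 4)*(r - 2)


(1) = (q - 3)^3*(q - 4*sqrt(2))
(2) = k^3 + 8*k^2 + 13*k + 6
(3) = m*(m - 4)
(4) = b^3 + 2*b^2 - 13*b + 10
(5) = r^3 - 6*r^2 + 8*r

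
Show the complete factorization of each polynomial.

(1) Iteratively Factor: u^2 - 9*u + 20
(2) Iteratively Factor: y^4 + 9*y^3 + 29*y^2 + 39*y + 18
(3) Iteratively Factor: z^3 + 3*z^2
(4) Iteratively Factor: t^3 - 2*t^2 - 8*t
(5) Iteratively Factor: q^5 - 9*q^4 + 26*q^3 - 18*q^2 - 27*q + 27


(1) = (u - 5)*(u - 4)
(2) = (y + 1)*(y^3 + 8*y^2 + 21*y + 18) = (y + 1)*(y + 3)*(y^2 + 5*y + 6) = (y + 1)*(y + 3)^2*(y + 2)
(3) = (z + 3)*(z^2) = z*(z + 3)*(z)
(4) = (t + 2)*(t^2 - 4*t) = (t - 4)*(t + 2)*(t)
(5) = (q + 1)*(q^4 - 10*q^3 + 36*q^2 - 54*q + 27) = (q - 1)*(q + 1)*(q^3 - 9*q^2 + 27*q - 27) = (q - 3)*(q - 1)*(q + 1)*(q^2 - 6*q + 9) = (q - 3)^2*(q - 1)*(q + 1)*(q - 3)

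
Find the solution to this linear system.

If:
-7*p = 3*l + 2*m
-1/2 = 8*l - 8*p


Then:
l = p - 1/16
m = 3/32 - 5*p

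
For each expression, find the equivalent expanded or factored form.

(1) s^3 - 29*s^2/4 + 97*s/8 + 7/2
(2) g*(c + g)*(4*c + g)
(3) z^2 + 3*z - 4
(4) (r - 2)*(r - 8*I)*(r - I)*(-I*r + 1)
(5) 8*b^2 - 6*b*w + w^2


(1) = (s - 4)*(s - 7/2)*(s + 1/4)
(2) = 4*c^2*g + 5*c*g^2 + g^3
(3) = (z - 1)*(z + 4)
(4) = -I*r^4 - 8*r^3 + 2*I*r^3 + 16*r^2 - I*r^2 - 8*r + 2*I*r + 16
(5) = (-4*b + w)*(-2*b + w)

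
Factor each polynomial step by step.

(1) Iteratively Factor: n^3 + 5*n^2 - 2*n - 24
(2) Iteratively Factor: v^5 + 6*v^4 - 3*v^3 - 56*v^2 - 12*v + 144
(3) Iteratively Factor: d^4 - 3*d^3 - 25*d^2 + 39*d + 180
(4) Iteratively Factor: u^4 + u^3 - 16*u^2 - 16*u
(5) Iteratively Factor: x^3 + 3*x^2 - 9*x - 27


(1) = (n + 3)*(n^2 + 2*n - 8) = (n - 2)*(n + 3)*(n + 4)
(2) = (v + 3)*(v^4 + 3*v^3 - 12*v^2 - 20*v + 48) = (v - 2)*(v + 3)*(v^3 + 5*v^2 - 2*v - 24) = (v - 2)*(v + 3)*(v + 4)*(v^2 + v - 6) = (v - 2)^2*(v + 3)*(v + 4)*(v + 3)
(3) = (d + 3)*(d^3 - 6*d^2 - 7*d + 60) = (d - 4)*(d + 3)*(d^2 - 2*d - 15) = (d - 5)*(d - 4)*(d + 3)*(d + 3)
(4) = (u)*(u^3 + u^2 - 16*u - 16) = u*(u + 1)*(u^2 - 16) = u*(u + 1)*(u + 4)*(u - 4)
(5) = (x - 3)*(x^2 + 6*x + 9) = (x - 3)*(x + 3)*(x + 3)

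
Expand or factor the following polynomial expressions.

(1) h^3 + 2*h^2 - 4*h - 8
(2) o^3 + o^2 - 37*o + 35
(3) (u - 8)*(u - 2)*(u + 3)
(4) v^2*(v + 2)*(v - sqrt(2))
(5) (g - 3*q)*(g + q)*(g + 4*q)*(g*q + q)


(1) = (h - 2)*(h + 2)^2
(2) = (o - 5)*(o - 1)*(o + 7)
(3) = u^3 - 7*u^2 - 14*u + 48
(4) = v^4 - sqrt(2)*v^3 + 2*v^3 - 2*sqrt(2)*v^2
(5) = g^4*q + 2*g^3*q^2 + g^3*q - 11*g^2*q^3 + 2*g^2*q^2 - 12*g*q^4 - 11*g*q^3 - 12*q^4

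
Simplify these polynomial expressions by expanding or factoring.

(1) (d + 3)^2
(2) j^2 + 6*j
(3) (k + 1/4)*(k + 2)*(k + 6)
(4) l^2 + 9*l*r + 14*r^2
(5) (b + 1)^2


(1) = d^2 + 6*d + 9
(2) = j*(j + 6)
(3) = k^3 + 33*k^2/4 + 14*k + 3
(4) = (l + 2*r)*(l + 7*r)
(5) = b^2 + 2*b + 1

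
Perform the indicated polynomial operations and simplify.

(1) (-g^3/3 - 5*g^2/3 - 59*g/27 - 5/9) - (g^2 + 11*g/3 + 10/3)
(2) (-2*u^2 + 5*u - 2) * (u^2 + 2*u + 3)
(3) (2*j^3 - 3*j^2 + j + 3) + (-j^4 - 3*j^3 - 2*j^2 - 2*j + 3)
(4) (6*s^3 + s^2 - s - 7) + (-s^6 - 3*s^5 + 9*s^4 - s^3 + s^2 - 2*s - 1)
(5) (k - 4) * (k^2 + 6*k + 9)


(1) = -g^3/3 - 8*g^2/3 - 158*g/27 - 35/9
(2) = -2*u^4 + u^3 + 2*u^2 + 11*u - 6
(3) = -j^4 - j^3 - 5*j^2 - j + 6
(4) = -s^6 - 3*s^5 + 9*s^4 + 5*s^3 + 2*s^2 - 3*s - 8
(5) = k^3 + 2*k^2 - 15*k - 36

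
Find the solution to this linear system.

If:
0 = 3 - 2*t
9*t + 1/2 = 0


Then:
No Solution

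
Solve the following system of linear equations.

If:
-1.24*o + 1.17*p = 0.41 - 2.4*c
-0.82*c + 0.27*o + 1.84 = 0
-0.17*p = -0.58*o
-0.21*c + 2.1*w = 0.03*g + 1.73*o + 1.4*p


Then:
c = 1.78
g = 70.0*w + 292.179191746531
o = -1.40
p = -4.79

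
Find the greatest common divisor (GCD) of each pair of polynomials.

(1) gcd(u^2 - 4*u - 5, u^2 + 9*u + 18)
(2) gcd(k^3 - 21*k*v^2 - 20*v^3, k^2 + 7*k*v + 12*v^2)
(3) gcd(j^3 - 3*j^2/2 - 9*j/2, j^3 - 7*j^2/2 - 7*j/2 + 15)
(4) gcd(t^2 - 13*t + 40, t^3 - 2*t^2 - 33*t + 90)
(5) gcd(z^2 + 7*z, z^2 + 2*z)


(1) = gcd((u - 5)*(u + 1), (u + 3)*(u + 6)) = 1
(2) = k + 4*v
(3) = gcd(j*(j - 3)*(j + 3/2), (j - 3)*(j - 5/2)*(j + 2)) = j - 3
(4) = t - 5
(5) = z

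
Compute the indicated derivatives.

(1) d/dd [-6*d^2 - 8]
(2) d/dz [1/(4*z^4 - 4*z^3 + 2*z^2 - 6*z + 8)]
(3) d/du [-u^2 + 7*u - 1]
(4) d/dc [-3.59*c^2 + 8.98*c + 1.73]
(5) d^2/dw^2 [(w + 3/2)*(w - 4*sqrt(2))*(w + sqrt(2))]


(1) = -12*d
(2) = (-4*z^3 + 3*z^2 - z + 3/2)/(2*z^4 - 2*z^3 + z^2 - 3*z + 4)^2
(3) = 7 - 2*u
(4) = 8.98 - 7.18*c
(5) = 6*w - 6*sqrt(2) + 3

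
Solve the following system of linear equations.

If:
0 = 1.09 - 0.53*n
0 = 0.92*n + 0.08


Then:
No Solution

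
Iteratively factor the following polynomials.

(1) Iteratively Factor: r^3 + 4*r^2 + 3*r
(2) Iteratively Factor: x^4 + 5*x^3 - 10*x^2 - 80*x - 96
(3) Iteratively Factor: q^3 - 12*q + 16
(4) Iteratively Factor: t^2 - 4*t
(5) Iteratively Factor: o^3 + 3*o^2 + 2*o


(1) = (r + 3)*(r^2 + r) = (r + 1)*(r + 3)*(r)
(2) = (x + 2)*(x^3 + 3*x^2 - 16*x - 48) = (x + 2)*(x + 3)*(x^2 - 16) = (x - 4)*(x + 2)*(x + 3)*(x + 4)
(3) = (q - 2)*(q^2 + 2*q - 8) = (q - 2)^2*(q + 4)
(4) = (t)*(t - 4)
(5) = (o)*(o^2 + 3*o + 2) = o*(o + 2)*(o + 1)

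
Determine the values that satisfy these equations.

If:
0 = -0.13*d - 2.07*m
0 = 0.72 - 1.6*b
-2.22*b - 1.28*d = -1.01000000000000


Then:
b = 0.45
d = 0.01
m = -0.00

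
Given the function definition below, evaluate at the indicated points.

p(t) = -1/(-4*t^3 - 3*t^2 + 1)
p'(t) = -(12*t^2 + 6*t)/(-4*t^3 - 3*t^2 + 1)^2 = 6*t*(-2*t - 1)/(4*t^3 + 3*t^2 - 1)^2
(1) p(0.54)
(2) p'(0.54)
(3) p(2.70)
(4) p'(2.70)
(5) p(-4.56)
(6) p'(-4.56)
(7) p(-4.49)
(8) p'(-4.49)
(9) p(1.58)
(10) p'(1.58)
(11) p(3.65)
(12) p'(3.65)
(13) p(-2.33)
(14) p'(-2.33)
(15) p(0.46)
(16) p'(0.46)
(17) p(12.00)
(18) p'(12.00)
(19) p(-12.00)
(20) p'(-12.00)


(1) = 1.98
(2) = -26.46
(3) = 0.01
(4) = -0.01
(5) = -0.00
(6) = -0.00
(7) = -0.00
(8) = -0.00
(9) = 0.04
(10) = -0.08
(11) = 0.00
(12) = -0.00
(13) = -0.03
(14) = -0.04
(15) = 41.42
(16) = -9090.59
(17) = 0.00
(18) = -0.00
(19) = -0.00
(20) = -0.00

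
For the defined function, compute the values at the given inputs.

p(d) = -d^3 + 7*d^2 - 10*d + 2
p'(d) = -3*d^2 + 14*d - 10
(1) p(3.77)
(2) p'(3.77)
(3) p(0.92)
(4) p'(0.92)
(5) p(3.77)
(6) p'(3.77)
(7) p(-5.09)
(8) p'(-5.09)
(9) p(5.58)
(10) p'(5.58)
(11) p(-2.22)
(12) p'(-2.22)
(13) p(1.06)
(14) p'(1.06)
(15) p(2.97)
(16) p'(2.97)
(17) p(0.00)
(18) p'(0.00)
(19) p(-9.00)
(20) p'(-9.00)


(1) = 10.21
(2) = 0.14
(3) = -2.05
(4) = 0.34
(5) = 10.21
(6) = 0.14
(7) = 366.13
(8) = -158.98
(9) = -9.59
(10) = -25.29
(11) = 69.64
(12) = -55.87
(13) = -1.93
(14) = 1.47
(15) = 7.85
(16) = 5.12
(17) = 2.00
(18) = -10.00
(19) = 1388.00
(20) = -379.00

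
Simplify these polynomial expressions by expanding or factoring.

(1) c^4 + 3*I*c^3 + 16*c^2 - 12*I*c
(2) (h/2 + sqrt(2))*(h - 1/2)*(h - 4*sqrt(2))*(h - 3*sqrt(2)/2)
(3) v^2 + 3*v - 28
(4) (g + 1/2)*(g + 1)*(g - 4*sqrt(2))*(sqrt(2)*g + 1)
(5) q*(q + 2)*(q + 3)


(1) = c*(c - 2*I)*(c - I)*(c + 6*I)
(2) = h^4/2 - 7*sqrt(2)*h^3/4 - h^3/4 - 5*h^2 + 7*sqrt(2)*h^2/8 + 5*h/2 + 12*sqrt(2)*h - 6*sqrt(2)
(3) = (v - 4)*(v + 7)
(4) = sqrt(2)*g^4 - 7*g^3 + 3*sqrt(2)*g^3/2 - 21*g^2/2 - 7*sqrt(2)*g^2/2 - 6*sqrt(2)*g - 7*g/2 - 2*sqrt(2)
(5) = q^3 + 5*q^2 + 6*q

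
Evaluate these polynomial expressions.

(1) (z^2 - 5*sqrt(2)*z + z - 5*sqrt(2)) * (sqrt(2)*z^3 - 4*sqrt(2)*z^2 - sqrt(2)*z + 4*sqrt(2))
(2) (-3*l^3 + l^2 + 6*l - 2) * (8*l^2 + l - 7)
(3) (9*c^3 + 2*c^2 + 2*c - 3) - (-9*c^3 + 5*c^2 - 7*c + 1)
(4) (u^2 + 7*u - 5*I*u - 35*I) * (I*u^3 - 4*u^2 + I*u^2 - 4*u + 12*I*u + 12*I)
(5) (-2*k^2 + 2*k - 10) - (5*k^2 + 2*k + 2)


(1) = sqrt(2)*z^5 - 10*z^4 - 3*sqrt(2)*z^4 - 5*sqrt(2)*z^3 + 30*z^3 + 3*sqrt(2)*z^2 + 50*z^2 - 30*z + 4*sqrt(2)*z - 40
(2) = -24*l^5 + 5*l^4 + 70*l^3 - 17*l^2 - 44*l + 14
(3) = 18*c^3 - 3*c^2 + 9*c - 4
(4) = I*u^5 + u^4 + 8*I*u^4 + 8*u^3 + 39*I*u^3 + 67*u^2 + 256*I*u^2 + 480*u + 224*I*u + 420
(5) = -7*k^2 - 12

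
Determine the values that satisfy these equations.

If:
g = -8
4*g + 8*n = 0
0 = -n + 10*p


Then:
g = -8
n = 4
p = 2/5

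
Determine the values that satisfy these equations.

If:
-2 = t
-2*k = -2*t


Then:
k = -2
t = -2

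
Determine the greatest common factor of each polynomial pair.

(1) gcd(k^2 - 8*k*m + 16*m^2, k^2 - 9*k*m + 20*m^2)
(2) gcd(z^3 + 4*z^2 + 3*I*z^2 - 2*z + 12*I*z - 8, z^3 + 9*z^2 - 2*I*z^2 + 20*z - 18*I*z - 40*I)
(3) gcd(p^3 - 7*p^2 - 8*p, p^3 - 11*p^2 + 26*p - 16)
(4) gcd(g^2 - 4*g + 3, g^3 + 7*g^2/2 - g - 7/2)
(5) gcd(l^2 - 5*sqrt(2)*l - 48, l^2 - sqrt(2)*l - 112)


(1) = k - 4*m
(2) = gcd((z + 4)*(z + I)*(z + 2*I), (z + 4)*(z + 5)*(z - 2*I)) = z + 4
(3) = p - 8
(4) = gcd((g - 3)*(g - 1), (g - 1)*(g + 1)*(g + 7/2)) = g - 1
(5) = gcd((l - 8*sqrt(2))*(l + 3*sqrt(2)), (l - 8*sqrt(2))*(l + 7*sqrt(2))) = l - 8*sqrt(2)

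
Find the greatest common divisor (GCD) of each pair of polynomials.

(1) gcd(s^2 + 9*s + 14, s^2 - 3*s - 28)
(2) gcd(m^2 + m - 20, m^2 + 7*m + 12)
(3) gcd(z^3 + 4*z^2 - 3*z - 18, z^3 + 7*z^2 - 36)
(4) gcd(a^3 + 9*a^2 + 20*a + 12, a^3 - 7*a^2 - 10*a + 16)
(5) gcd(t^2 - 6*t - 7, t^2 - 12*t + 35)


(1) = gcd((s + 2)*(s + 7), (s - 7)*(s + 4)) = 1
(2) = gcd((m - 4)*(m + 5), (m + 3)*(m + 4)) = 1
(3) = z^2 + z - 6
(4) = a + 2
(5) = gcd((t - 7)*(t + 1), (t - 7)*(t - 5)) = t - 7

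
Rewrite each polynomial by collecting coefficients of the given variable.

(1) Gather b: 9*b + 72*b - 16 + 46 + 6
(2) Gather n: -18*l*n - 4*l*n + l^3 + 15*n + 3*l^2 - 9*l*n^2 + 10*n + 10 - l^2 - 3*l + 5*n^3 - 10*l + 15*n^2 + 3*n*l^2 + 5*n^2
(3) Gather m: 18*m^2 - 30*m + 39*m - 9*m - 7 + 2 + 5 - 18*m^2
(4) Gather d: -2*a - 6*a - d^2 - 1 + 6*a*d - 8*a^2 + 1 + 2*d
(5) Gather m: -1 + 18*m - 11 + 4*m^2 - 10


(1) = 81*b + 36
(2) = l^3 + 2*l^2 - 13*l + 5*n^3 + n^2*(20 - 9*l) + n*(3*l^2 - 22*l + 25) + 10
(3) = 0
(4) = -8*a^2 - 8*a - d^2 + d*(6*a + 2)
(5) = 4*m^2 + 18*m - 22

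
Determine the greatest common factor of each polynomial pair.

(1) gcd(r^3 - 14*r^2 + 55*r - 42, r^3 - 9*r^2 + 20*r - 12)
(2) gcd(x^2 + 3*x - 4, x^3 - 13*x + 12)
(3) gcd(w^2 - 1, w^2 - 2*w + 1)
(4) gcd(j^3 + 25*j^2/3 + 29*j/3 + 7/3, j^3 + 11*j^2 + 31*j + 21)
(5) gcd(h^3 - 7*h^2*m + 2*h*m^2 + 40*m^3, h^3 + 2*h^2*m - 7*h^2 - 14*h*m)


(1) = r^2 - 7*r + 6
(2) = x^2 + 3*x - 4
(3) = w - 1
(4) = gcd((j + 1/3)*(j + 1)*(j + 7), (j + 1)*(j + 3)*(j + 7)) = j^2 + 8*j + 7
(5) = h + 2*m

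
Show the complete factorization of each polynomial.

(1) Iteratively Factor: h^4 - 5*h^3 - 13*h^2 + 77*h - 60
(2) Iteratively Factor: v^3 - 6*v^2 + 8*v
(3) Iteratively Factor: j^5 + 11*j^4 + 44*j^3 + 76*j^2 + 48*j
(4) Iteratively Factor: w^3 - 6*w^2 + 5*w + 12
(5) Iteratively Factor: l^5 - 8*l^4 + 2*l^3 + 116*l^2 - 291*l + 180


(1) = (h - 1)*(h^3 - 4*h^2 - 17*h + 60) = (h - 1)*(h + 4)*(h^2 - 8*h + 15) = (h - 3)*(h - 1)*(h + 4)*(h - 5)
(2) = (v - 2)*(v^2 - 4*v) = (v - 4)*(v - 2)*(v)
(3) = (j + 3)*(j^4 + 8*j^3 + 20*j^2 + 16*j) = j*(j + 3)*(j^3 + 8*j^2 + 20*j + 16) = j*(j + 2)*(j + 3)*(j^2 + 6*j + 8) = j*(j + 2)^2*(j + 3)*(j + 4)
(4) = (w - 4)*(w^2 - 2*w - 3) = (w - 4)*(w - 3)*(w + 1)
(5) = (l - 5)*(l^4 - 3*l^3 - 13*l^2 + 51*l - 36) = (l - 5)*(l - 3)*(l^3 - 13*l + 12) = (l - 5)*(l - 3)*(l + 4)*(l^2 - 4*l + 3) = (l - 5)*(l - 3)*(l - 1)*(l + 4)*(l - 3)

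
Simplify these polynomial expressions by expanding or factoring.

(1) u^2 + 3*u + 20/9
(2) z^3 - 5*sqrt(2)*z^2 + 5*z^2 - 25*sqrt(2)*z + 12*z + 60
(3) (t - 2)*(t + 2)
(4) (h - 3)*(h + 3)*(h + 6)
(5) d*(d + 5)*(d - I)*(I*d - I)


(1) = (u + 4/3)*(u + 5/3)
(2) = (z + 5)*(z - 3*sqrt(2))*(z - 2*sqrt(2))
(3) = t^2 - 4
(4) = h^3 + 6*h^2 - 9*h - 54
(5) = I*d^4 + d^3 + 4*I*d^3 + 4*d^2 - 5*I*d^2 - 5*d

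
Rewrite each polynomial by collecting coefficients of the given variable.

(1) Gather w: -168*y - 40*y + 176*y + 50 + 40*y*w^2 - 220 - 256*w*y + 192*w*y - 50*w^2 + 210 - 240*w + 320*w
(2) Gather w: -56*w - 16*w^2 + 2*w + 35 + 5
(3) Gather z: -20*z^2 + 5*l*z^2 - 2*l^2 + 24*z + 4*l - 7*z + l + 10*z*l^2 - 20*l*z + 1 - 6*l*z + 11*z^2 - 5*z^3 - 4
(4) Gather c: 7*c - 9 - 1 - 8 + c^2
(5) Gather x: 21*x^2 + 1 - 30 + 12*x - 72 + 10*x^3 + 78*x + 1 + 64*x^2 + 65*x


(1) = w^2*(40*y - 50) + w*(80 - 64*y) - 32*y + 40
(2) = -16*w^2 - 54*w + 40
(3) = -2*l^2 + 5*l - 5*z^3 + z^2*(5*l - 9) + z*(10*l^2 - 26*l + 17) - 3
(4) = c^2 + 7*c - 18
(5) = 10*x^3 + 85*x^2 + 155*x - 100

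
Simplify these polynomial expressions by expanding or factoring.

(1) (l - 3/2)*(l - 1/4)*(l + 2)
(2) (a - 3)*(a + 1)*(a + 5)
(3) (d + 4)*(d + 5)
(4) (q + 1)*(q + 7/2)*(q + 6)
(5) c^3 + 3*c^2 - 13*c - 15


(1) = l^3 + l^2/4 - 25*l/8 + 3/4
(2) = a^3 + 3*a^2 - 13*a - 15
(3) = d^2 + 9*d + 20
(4) = q^3 + 21*q^2/2 + 61*q/2 + 21
(5) = (c - 3)*(c + 1)*(c + 5)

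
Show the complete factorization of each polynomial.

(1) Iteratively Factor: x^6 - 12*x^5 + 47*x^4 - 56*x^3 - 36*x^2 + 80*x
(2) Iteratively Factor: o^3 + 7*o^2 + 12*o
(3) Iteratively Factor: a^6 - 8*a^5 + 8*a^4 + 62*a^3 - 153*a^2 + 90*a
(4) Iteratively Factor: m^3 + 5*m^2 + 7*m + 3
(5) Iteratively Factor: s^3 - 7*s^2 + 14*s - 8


(1) = (x)*(x^5 - 12*x^4 + 47*x^3 - 56*x^2 - 36*x + 80) = x*(x + 1)*(x^4 - 13*x^3 + 60*x^2 - 116*x + 80) = x*(x - 2)*(x + 1)*(x^3 - 11*x^2 + 38*x - 40) = x*(x - 5)*(x - 2)*(x + 1)*(x^2 - 6*x + 8) = x*(x - 5)*(x - 2)^2*(x + 1)*(x - 4)
(2) = (o)*(o^2 + 7*o + 12) = o*(o + 4)*(o + 3)
(3) = (a - 5)*(a^5 - 3*a^4 - 7*a^3 + 27*a^2 - 18*a) = (a - 5)*(a - 3)*(a^4 - 7*a^2 + 6*a) = a*(a - 5)*(a - 3)*(a^3 - 7*a + 6) = a*(a - 5)*(a - 3)*(a - 2)*(a^2 + 2*a - 3) = a*(a - 5)*(a - 3)*(a - 2)*(a - 1)*(a + 3)
(4) = (m + 1)*(m^2 + 4*m + 3) = (m + 1)^2*(m + 3)
(5) = (s - 1)*(s^2 - 6*s + 8) = (s - 4)*(s - 1)*(s - 2)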